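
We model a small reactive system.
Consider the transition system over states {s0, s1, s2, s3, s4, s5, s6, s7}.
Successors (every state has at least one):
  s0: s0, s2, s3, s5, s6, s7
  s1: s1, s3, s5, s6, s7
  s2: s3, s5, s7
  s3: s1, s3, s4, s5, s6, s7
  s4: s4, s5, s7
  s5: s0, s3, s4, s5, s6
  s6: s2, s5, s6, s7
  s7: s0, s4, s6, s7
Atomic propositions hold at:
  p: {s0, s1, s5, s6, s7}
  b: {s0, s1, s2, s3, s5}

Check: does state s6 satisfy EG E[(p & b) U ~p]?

Sat(p & b) = {s0, s1, s5}
Sat(~p) = {s2, s3, s4}
E[(p & b) U ~p]: least fixpoint, start Z0 = Sat(~p) = {s2, s3, s4}, add states in Sat(p & b) with some successor in Z. Z1 = {s0, s1, s2, s3, s4, s5}; fixed.
Sat(E[(p & b) U ~p]) = {s0, s1, s2, s3, s4, s5}
EG E[(p & b) U ~p]: greatest fixpoint, start Z0 = {s0, s1, s2, s3, s4, s5}, keep only states in Sat with some successor in Z. Already a fixed point.
Sat(EG E[(p & b) U ~p]) = {s0, s1, s2, s3, s4, s5}
s6 ∉ Sat(EG E[(p & b) U ~p]) = {s0, s1, s2, s3, s4, s5}, so the formula does not hold at s6.

No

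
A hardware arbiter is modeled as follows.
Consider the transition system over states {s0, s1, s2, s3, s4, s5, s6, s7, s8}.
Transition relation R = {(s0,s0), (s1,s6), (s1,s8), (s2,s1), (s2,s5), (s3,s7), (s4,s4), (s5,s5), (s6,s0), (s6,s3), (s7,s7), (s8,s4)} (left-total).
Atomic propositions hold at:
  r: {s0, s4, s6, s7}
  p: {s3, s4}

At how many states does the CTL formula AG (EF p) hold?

2

EF p: least fixpoint, start Z0 = {s3, s4}, add states with some successor in Z. Z1 = {s3, s4, s6, s8}; Z2 = {s1, s3, s4, s6, s8}; Z3 = {s1, s2, s3, s4, s6, s8}; fixed.
Sat(EF p) = {s1, s2, s3, s4, s6, s8}
AG (EF p): greatest fixpoint, start Z0 = {s1, s2, s3, s4, s6, s8}, keep only states in Sat with every successor in Z. Z1 = {s1, s4, s8}; Z2 = {s4, s8}; fixed.
Sat(AG (EF p)) = {s4, s8}
|Sat(AG (EF p))| = |{s4, s8}| = 2.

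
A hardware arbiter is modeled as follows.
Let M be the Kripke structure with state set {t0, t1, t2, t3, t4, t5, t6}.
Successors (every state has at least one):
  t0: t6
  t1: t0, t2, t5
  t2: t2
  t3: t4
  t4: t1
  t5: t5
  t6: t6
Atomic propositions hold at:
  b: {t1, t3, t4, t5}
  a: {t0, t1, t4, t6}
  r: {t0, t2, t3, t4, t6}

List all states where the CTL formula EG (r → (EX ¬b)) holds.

{t0, t1, t2, t5, t6}

Sat(¬b) = {t0, t2, t6}
Sat(EX ¬b) = {s : some successor in {t0, t2, t6}} = {t0, t1, t2, t6}
Sat(r → (EX ¬b)) = {t0, t1, t2, t5, t6}
EG (r → (EX ¬b)): greatest fixpoint, start Z0 = {t0, t1, t2, t5, t6}, keep only states in Sat with some successor in Z. Already a fixed point.
Sat(EG (r → (EX ¬b))) = {t0, t1, t2, t5, t6}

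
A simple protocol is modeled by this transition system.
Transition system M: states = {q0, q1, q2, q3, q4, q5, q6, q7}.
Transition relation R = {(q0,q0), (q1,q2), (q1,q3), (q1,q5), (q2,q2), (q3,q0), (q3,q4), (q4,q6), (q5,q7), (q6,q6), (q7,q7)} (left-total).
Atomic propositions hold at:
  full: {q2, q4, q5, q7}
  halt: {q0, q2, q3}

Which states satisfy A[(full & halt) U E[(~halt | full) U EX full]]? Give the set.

{q1, q2, q3, q5, q7}

Sat(full & halt) = {q2}
Sat(~halt) = {q1, q4, q5, q6, q7}
Sat(~halt | full) = {q1, q2, q4, q5, q6, q7}
Sat(EX full) = {s : some successor in {q2, q4, q5, q7}} = {q1, q2, q3, q5, q7}
E[(~halt | full) U EX full]: least fixpoint, start Z0 = Sat(EX full) = {q1, q2, q3, q5, q7}, add states in Sat(~halt | full) with some successor in Z. Already a fixed point.
Sat(E[(~halt | full) U EX full]) = {q1, q2, q3, q5, q7}
A[(full & halt) U E[(~halt | full) U EX full]]: least fixpoint, start Z0 = Sat(E[(~halt | full) U EX full]) = {q1, q2, q3, q5, q7}, add states in Sat(full & halt) with every successor in Z. Already a fixed point.
Sat(A[(full & halt) U E[(~halt | full) U EX full]]) = {q1, q2, q3, q5, q7}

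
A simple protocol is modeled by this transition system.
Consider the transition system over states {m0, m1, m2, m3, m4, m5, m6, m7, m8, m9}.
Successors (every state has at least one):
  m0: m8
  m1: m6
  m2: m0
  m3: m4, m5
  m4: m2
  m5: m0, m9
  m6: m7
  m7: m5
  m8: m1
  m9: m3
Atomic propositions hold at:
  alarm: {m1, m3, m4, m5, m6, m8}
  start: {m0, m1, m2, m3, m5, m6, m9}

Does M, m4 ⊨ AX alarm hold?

Sat(AX alarm) = {s : every successor in {m1, m3, m4, m5, m6, m8}} = {m0, m1, m3, m7, m8, m9}
m4 ∉ Sat(AX alarm) = {m0, m1, m3, m7, m8, m9}, so the formula does not hold at m4.

No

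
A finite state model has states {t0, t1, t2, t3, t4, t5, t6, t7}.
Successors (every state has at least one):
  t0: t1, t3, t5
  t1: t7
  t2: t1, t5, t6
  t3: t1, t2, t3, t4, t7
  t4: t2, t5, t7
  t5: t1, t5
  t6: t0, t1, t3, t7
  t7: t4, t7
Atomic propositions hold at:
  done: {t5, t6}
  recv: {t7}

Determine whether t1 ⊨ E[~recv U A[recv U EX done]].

No

Sat(~recv) = {t0, t1, t2, t3, t4, t5, t6}
Sat(EX done) = {s : some successor in {t5, t6}} = {t0, t2, t4, t5}
A[recv U EX done]: least fixpoint, start Z0 = Sat(EX done) = {t0, t2, t4, t5}, add states in Sat(recv) with every successor in Z. Already a fixed point.
Sat(A[recv U EX done]) = {t0, t2, t4, t5}
E[~recv U A[recv U EX done]]: least fixpoint, start Z0 = Sat(A[recv U EX done]) = {t0, t2, t4, t5}, add states in Sat(~recv) with some successor in Z. Z1 = {t0, t2, t3, t4, t5, t6}; fixed.
Sat(E[~recv U A[recv U EX done]]) = {t0, t2, t3, t4, t5, t6}
t1 ∉ Sat(E[~recv U A[recv U EX done]]) = {t0, t2, t3, t4, t5, t6}, so the formula does not hold at t1.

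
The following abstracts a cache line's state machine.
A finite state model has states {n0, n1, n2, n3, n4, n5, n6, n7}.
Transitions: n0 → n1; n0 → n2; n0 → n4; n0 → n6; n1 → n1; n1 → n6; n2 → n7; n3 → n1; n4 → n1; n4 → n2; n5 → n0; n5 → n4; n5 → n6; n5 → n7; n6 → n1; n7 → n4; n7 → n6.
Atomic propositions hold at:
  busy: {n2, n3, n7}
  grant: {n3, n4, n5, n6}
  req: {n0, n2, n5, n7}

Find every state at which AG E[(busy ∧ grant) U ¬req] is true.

{n1, n3, n6}

Sat(busy ∧ grant) = {n3}
Sat(¬req) = {n1, n3, n4, n6}
E[(busy ∧ grant) U ¬req]: least fixpoint, start Z0 = Sat(¬req) = {n1, n3, n4, n6}, add states in Sat(busy ∧ grant) with some successor in Z. Already a fixed point.
Sat(E[(busy ∧ grant) U ¬req]) = {n1, n3, n4, n6}
AG E[(busy ∧ grant) U ¬req]: greatest fixpoint, start Z0 = {n1, n3, n4, n6}, keep only states in Sat with every successor in Z. Z1 = {n1, n3, n6}; fixed.
Sat(AG E[(busy ∧ grant) U ¬req]) = {n1, n3, n6}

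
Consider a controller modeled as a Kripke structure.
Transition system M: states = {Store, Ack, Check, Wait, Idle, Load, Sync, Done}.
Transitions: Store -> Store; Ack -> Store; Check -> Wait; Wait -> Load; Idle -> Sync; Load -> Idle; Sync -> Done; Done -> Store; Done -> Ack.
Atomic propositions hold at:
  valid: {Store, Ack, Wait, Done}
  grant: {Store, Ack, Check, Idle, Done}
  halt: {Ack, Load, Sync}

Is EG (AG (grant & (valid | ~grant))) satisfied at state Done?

Sat(~grant) = {Wait, Load, Sync}
Sat(valid | ~grant) = {Store, Ack, Wait, Load, Sync, Done}
Sat(grant & (valid | ~grant)) = {Store, Ack, Done}
AG (grant & (valid | ~grant)): greatest fixpoint, start Z0 = {Store, Ack, Done}, keep only states in Sat with every successor in Z. Already a fixed point.
Sat(AG (grant & (valid | ~grant))) = {Store, Ack, Done}
EG (AG (grant & (valid | ~grant))): greatest fixpoint, start Z0 = {Store, Ack, Done}, keep only states in Sat with some successor in Z. Already a fixed point.
Sat(EG (AG (grant & (valid | ~grant)))) = {Store, Ack, Done}
Done ∈ Sat(EG (AG (grant & (valid | ~grant)))) = {Store, Ack, Done}, so the formula holds at Done.

Yes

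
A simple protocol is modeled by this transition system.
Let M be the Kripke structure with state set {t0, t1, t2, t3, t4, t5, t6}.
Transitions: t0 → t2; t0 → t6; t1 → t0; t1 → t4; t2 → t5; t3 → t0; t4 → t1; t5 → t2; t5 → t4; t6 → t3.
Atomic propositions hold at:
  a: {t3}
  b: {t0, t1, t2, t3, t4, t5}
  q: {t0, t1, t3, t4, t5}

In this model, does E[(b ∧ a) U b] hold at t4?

Sat(b ∧ a) = {t3}
E[(b ∧ a) U b]: least fixpoint, start Z0 = Sat(b) = {t0, t1, t2, t3, t4, t5}, add states in Sat(b ∧ a) with some successor in Z. Already a fixed point.
Sat(E[(b ∧ a) U b]) = {t0, t1, t2, t3, t4, t5}
t4 ∈ Sat(E[(b ∧ a) U b]) = {t0, t1, t2, t3, t4, t5}, so the formula holds at t4.

Yes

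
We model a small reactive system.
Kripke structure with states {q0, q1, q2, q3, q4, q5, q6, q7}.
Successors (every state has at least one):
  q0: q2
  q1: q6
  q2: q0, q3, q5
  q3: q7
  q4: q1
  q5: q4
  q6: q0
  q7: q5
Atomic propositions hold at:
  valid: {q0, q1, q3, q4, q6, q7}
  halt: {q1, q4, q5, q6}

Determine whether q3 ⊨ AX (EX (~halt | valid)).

Sat(~halt) = {q0, q2, q3, q7}
Sat(~halt | valid) = {q0, q1, q2, q3, q4, q6, q7}
Sat(EX (~halt | valid)) = {s : some successor in {q0, q1, q2, q3, q4, q6, q7}} = {q0, q1, q2, q3, q4, q5, q6}
Sat(AX (EX (~halt | valid))) = {s : every successor in {q0, q1, q2, q3, q4, q5, q6}} = {q0, q1, q2, q4, q5, q6, q7}
q3 ∉ Sat(AX (EX (~halt | valid))) = {q0, q1, q2, q4, q5, q6, q7}, so the formula does not hold at q3.

No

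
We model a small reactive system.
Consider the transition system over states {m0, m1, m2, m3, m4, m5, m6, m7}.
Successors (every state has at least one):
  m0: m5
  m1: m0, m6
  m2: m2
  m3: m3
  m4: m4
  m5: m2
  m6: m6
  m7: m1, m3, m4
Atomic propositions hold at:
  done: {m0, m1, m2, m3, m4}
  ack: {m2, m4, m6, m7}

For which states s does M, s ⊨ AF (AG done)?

{m0, m2, m3, m4, m5}

AG done: greatest fixpoint, start Z0 = {m0, m1, m2, m3, m4}, keep only states in Sat with every successor in Z. Z1 = {m2, m3, m4}; fixed.
Sat(AG done) = {m2, m3, m4}
AF (AG done): least fixpoint, start Z0 = {m2, m3, m4}, add states with every successor in Z. Z1 = {m2, m3, m4, m5}; Z2 = {m0, m2, m3, m4, m5}; fixed.
Sat(AF (AG done)) = {m0, m2, m3, m4, m5}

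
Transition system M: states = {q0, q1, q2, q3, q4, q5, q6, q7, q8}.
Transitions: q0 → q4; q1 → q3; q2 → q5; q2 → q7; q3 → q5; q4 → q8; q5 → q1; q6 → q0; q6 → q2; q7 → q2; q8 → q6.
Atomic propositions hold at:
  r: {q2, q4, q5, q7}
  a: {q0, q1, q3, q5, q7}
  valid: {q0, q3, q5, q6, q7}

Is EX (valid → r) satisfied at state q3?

Yes

Sat(valid → r) = {q1, q2, q4, q5, q7, q8}
Sat(EX (valid → r)) = {s : some successor in {q1, q2, q4, q5, q7, q8}} = {q0, q2, q3, q4, q5, q6, q7}
q3 ∈ Sat(EX (valid → r)) = {q0, q2, q3, q4, q5, q6, q7}, so the formula holds at q3.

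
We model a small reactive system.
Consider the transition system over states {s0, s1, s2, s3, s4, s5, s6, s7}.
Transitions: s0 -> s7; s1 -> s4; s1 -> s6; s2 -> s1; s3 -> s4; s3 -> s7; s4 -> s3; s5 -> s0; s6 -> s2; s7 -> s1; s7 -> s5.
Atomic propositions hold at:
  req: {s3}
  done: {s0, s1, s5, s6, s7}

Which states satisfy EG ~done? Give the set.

Sat(~done) = {s2, s3, s4}
EG ~done: greatest fixpoint, start Z0 = {s2, s3, s4}, keep only states in Sat with some successor in Z. Z1 = {s3, s4}; fixed.
Sat(EG ~done) = {s3, s4}

{s3, s4}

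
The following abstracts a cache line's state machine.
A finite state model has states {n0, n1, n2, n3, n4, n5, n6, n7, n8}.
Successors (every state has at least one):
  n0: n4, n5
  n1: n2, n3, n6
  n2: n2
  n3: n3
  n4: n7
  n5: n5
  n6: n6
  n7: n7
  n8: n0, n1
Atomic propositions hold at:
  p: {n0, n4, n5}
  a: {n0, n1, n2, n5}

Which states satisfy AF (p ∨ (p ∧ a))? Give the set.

Sat(p ∧ a) = {n0, n5}
Sat(p ∨ (p ∧ a)) = {n0, n4, n5}
AF (p ∨ (p ∧ a)): least fixpoint, start Z0 = {n0, n4, n5}, add states with every successor in Z. Already a fixed point.
Sat(AF (p ∨ (p ∧ a))) = {n0, n4, n5}

{n0, n4, n5}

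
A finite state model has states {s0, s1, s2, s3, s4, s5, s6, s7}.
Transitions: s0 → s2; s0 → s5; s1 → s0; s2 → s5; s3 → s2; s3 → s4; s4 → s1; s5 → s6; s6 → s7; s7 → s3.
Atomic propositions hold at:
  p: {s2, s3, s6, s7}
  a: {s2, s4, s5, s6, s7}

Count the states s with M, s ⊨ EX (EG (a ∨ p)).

Sat(a ∨ p) = {s2, s3, s4, s5, s6, s7}
EG (a ∨ p): greatest fixpoint, start Z0 = {s2, s3, s4, s5, s6, s7}, keep only states in Sat with some successor in Z. Z1 = {s2, s3, s5, s6, s7}; fixed.
Sat(EG (a ∨ p)) = {s2, s3, s5, s6, s7}
Sat(EX (EG (a ∨ p))) = {s : some successor in {s2, s3, s5, s6, s7}} = {s0, s2, s3, s5, s6, s7}
|Sat(EX (EG (a ∨ p)))| = |{s0, s2, s3, s5, s6, s7}| = 6.

6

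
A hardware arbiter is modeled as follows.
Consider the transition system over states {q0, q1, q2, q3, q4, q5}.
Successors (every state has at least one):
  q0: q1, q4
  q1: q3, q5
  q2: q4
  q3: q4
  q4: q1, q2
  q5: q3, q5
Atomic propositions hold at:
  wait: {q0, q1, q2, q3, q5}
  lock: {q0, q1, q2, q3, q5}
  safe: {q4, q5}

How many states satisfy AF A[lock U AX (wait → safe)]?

2

Sat(wait → safe) = {q4, q5}
Sat(AX (wait → safe)) = {s : every successor in {q4, q5}} = {q2, q3}
A[lock U AX (wait → safe)]: least fixpoint, start Z0 = Sat(AX (wait → safe)) = {q2, q3}, add states in Sat(lock) with every successor in Z. Already a fixed point.
Sat(A[lock U AX (wait → safe)]) = {q2, q3}
AF A[lock U AX (wait → safe)]: least fixpoint, start Z0 = {q2, q3}, add states with every successor in Z. Already a fixed point.
Sat(AF A[lock U AX (wait → safe)]) = {q2, q3}
|Sat(AF A[lock U AX (wait → safe)])| = |{q2, q3}| = 2.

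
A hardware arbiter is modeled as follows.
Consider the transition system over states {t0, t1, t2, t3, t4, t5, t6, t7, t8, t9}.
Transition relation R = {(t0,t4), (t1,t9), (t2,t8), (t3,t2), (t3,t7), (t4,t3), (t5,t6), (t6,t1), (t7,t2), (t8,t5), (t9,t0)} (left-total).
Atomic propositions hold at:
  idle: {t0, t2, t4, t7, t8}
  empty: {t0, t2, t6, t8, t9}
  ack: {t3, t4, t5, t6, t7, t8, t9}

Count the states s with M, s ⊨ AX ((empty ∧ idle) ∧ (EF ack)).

Sat(empty ∧ idle) = {t0, t2, t8}
EF ack: least fixpoint, start Z0 = {t3, t4, t5, t6, t7, t8, t9}, add states with some successor in Z. Z1 = {t0, t1, t2, t3, t4, t5, t6, t7, t8, t9}; fixed.
Sat(EF ack) = {t0, t1, t2, t3, t4, t5, t6, t7, t8, t9}
Sat((empty ∧ idle) ∧ (EF ack)) = {t0, t2, t8}
Sat(AX ((empty ∧ idle) ∧ (EF ack))) = {s : every successor in {t0, t2, t8}} = {t2, t7, t9}
|Sat(AX ((empty ∧ idle) ∧ (EF ack)))| = |{t2, t7, t9}| = 3.

3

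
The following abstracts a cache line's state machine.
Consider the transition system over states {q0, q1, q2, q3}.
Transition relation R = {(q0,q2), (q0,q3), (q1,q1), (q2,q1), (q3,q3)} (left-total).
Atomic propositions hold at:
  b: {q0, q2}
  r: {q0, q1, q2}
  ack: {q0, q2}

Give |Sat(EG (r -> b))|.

Sat(r -> b) = {q0, q2, q3}
EG (r -> b): greatest fixpoint, start Z0 = {q0, q2, q3}, keep only states in Sat with some successor in Z. Z1 = {q0, q3}; fixed.
Sat(EG (r -> b)) = {q0, q3}
|Sat(EG (r -> b))| = |{q0, q3}| = 2.

2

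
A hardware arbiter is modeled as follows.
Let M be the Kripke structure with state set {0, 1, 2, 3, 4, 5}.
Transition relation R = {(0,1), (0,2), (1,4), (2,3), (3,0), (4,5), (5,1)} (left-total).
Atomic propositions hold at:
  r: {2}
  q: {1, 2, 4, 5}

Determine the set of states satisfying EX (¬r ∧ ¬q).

{2, 3}

Sat(¬r) = {0, 1, 3, 4, 5}
Sat(¬q) = {0, 3}
Sat(¬r ∧ ¬q) = {0, 3}
Sat(EX (¬r ∧ ¬q)) = {s : some successor in {0, 3}} = {2, 3}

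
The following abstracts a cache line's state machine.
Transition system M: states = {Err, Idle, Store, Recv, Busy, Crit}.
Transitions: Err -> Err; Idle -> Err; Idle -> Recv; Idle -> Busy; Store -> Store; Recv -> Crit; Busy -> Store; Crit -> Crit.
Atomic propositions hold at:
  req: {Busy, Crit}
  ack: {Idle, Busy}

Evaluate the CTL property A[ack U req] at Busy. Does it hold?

Yes

A[ack U req]: least fixpoint, start Z0 = Sat(req) = {Busy, Crit}, add states in Sat(ack) with every successor in Z. Already a fixed point.
Sat(A[ack U req]) = {Busy, Crit}
Busy ∈ Sat(A[ack U req]) = {Busy, Crit}, so the formula holds at Busy.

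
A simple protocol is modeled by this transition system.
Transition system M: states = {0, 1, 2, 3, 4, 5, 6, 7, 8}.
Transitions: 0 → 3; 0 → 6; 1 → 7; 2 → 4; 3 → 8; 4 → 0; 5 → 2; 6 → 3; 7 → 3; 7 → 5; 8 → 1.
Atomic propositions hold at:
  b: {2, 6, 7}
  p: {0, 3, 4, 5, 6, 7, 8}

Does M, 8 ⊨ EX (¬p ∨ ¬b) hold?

Yes

Sat(¬p) = {1, 2}
Sat(¬b) = {0, 1, 3, 4, 5, 8}
Sat(¬p ∨ ¬b) = {0, 1, 2, 3, 4, 5, 8}
Sat(EX (¬p ∨ ¬b)) = {s : some successor in {0, 1, 2, 3, 4, 5, 8}} = {0, 2, 3, 4, 5, 6, 7, 8}
8 ∈ Sat(EX (¬p ∨ ¬b)) = {0, 2, 3, 4, 5, 6, 7, 8}, so the formula holds at 8.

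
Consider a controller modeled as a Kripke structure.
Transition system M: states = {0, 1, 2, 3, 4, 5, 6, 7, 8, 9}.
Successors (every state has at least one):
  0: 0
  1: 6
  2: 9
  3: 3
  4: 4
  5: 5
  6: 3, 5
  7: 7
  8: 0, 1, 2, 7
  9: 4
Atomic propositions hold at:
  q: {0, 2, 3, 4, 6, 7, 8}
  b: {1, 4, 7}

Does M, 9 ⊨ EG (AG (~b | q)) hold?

Yes

Sat(~b) = {0, 2, 3, 5, 6, 8, 9}
Sat(~b | q) = {0, 2, 3, 4, 5, 6, 7, 8, 9}
AG (~b | q): greatest fixpoint, start Z0 = {0, 2, 3, 4, 5, 6, 7, 8, 9}, keep only states in Sat with every successor in Z. Z1 = {0, 2, 3, 4, 5, 6, 7, 9}; fixed.
Sat(AG (~b | q)) = {0, 2, 3, 4, 5, 6, 7, 9}
EG (AG (~b | q)): greatest fixpoint, start Z0 = {0, 2, 3, 4, 5, 6, 7, 9}, keep only states in Sat with some successor in Z. Already a fixed point.
Sat(EG (AG (~b | q))) = {0, 2, 3, 4, 5, 6, 7, 9}
9 ∈ Sat(EG (AG (~b | q))) = {0, 2, 3, 4, 5, 6, 7, 9}, so the formula holds at 9.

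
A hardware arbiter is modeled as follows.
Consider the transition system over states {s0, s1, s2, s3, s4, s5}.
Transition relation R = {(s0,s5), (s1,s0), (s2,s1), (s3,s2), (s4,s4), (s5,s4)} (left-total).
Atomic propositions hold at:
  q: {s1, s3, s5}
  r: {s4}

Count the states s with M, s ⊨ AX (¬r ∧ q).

2

Sat(¬r) = {s0, s1, s2, s3, s5}
Sat(¬r ∧ q) = {s1, s3, s5}
Sat(AX (¬r ∧ q)) = {s : every successor in {s1, s3, s5}} = {s0, s2}
|Sat(AX (¬r ∧ q))| = |{s0, s2}| = 2.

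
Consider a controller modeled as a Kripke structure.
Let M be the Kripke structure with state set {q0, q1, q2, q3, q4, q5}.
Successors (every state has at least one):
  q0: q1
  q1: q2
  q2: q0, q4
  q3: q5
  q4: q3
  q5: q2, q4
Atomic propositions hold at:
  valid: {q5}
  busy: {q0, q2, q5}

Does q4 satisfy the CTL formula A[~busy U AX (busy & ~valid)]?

No

Sat(~busy) = {q1, q3, q4}
Sat(~valid) = {q0, q1, q2, q3, q4}
Sat(busy & ~valid) = {q0, q2}
Sat(AX (busy & ~valid)) = {s : every successor in {q0, q2}} = {q1}
A[~busy U AX (busy & ~valid)]: least fixpoint, start Z0 = Sat(AX (busy & ~valid)) = {q1}, add states in Sat(~busy) with every successor in Z. Already a fixed point.
Sat(A[~busy U AX (busy & ~valid)]) = {q1}
q4 ∉ Sat(A[~busy U AX (busy & ~valid)]) = {q1}, so the formula does not hold at q4.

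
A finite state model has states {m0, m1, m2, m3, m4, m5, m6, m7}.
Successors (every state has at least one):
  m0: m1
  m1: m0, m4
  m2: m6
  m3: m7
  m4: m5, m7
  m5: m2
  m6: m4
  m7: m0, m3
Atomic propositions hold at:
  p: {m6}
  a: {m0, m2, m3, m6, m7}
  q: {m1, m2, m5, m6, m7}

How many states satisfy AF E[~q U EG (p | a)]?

6

Sat(~q) = {m0, m3, m4}
Sat(p | a) = {m0, m2, m3, m6, m7}
EG (p | a): greatest fixpoint, start Z0 = {m0, m2, m3, m6, m7}, keep only states in Sat with some successor in Z. Z1 = {m2, m3, m7}; Z2 = {m3, m7}; fixed.
Sat(EG (p | a)) = {m3, m7}
E[~q U EG (p | a)]: least fixpoint, start Z0 = Sat(EG (p | a)) = {m3, m7}, add states in Sat(~q) with some successor in Z. Z1 = {m3, m4, m7}; fixed.
Sat(E[~q U EG (p | a)]) = {m3, m4, m7}
AF E[~q U EG (p | a)]: least fixpoint, start Z0 = {m3, m4, m7}, add states with every successor in Z. Z1 = {m3, m4, m6, m7}; Z2 = {m2, m3, m4, m6, m7}; Z3 = {m2, m3, m4, m5, m6, m7}; fixed.
Sat(AF E[~q U EG (p | a)]) = {m2, m3, m4, m5, m6, m7}
|Sat(AF E[~q U EG (p | a)])| = |{m2, m3, m4, m5, m6, m7}| = 6.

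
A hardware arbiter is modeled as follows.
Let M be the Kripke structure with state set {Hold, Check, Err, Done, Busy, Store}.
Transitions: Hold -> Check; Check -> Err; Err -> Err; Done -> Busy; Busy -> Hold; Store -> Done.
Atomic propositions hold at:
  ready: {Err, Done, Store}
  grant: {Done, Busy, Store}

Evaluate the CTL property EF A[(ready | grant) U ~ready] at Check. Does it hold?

Yes

Sat(ready | grant) = {Err, Done, Busy, Store}
Sat(~ready) = {Hold, Check, Busy}
A[(ready | grant) U ~ready]: least fixpoint, start Z0 = Sat(~ready) = {Hold, Check, Busy}, add states in Sat(ready | grant) with every successor in Z. Z1 = {Hold, Check, Done, Busy}; Z2 = {Hold, Check, Done, Busy, Store}; fixed.
Sat(A[(ready | grant) U ~ready]) = {Hold, Check, Done, Busy, Store}
EF A[(ready | grant) U ~ready]: least fixpoint, start Z0 = {Hold, Check, Done, Busy, Store}, add states with some successor in Z. Already a fixed point.
Sat(EF A[(ready | grant) U ~ready]) = {Hold, Check, Done, Busy, Store}
Check ∈ Sat(EF A[(ready | grant) U ~ready]) = {Hold, Check, Done, Busy, Store}, so the formula holds at Check.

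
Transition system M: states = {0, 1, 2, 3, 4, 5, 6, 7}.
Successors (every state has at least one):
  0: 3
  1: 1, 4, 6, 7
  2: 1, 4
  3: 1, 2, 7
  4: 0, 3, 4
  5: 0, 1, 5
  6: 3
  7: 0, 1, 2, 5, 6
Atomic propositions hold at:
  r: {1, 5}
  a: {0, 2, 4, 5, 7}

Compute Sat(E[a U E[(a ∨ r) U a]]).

{0, 1, 2, 4, 5, 7}

Sat(a ∨ r) = {0, 1, 2, 4, 5, 7}
E[(a ∨ r) U a]: least fixpoint, start Z0 = Sat(a) = {0, 2, 4, 5, 7}, add states in Sat(a ∨ r) with some successor in Z. Z1 = {0, 1, 2, 4, 5, 7}; fixed.
Sat(E[(a ∨ r) U a]) = {0, 1, 2, 4, 5, 7}
E[a U E[(a ∨ r) U a]]: least fixpoint, start Z0 = Sat(E[(a ∨ r) U a]) = {0, 1, 2, 4, 5, 7}, add states in Sat(a) with some successor in Z. Already a fixed point.
Sat(E[a U E[(a ∨ r) U a]]) = {0, 1, 2, 4, 5, 7}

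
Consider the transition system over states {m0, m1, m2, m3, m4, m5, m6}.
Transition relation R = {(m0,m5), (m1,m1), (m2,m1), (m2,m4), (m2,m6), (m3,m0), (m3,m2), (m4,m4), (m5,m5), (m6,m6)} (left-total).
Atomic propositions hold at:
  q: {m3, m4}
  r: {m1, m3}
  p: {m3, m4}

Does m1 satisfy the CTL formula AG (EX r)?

Sat(EX r) = {s : some successor in {m1, m3}} = {m1, m2}
AG (EX r): greatest fixpoint, start Z0 = {m1, m2}, keep only states in Sat with every successor in Z. Z1 = {m1}; fixed.
Sat(AG (EX r)) = {m1}
m1 ∈ Sat(AG (EX r)) = {m1}, so the formula holds at m1.

Yes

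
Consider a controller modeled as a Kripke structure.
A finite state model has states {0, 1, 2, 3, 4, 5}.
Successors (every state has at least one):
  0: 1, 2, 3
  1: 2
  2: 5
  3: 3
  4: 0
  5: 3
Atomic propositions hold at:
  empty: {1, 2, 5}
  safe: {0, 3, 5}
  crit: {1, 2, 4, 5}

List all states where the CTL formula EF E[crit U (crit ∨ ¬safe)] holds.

Sat(¬safe) = {1, 2, 4}
Sat(crit ∨ ¬safe) = {1, 2, 4, 5}
E[crit U (crit ∨ ¬safe)]: least fixpoint, start Z0 = Sat((crit ∨ ¬safe)) = {1, 2, 4, 5}, add states in Sat(crit) with some successor in Z. Already a fixed point.
Sat(E[crit U (crit ∨ ¬safe)]) = {1, 2, 4, 5}
EF E[crit U (crit ∨ ¬safe)]: least fixpoint, start Z0 = {1, 2, 4, 5}, add states with some successor in Z. Z1 = {0, 1, 2, 4, 5}; fixed.
Sat(EF E[crit U (crit ∨ ¬safe)]) = {0, 1, 2, 4, 5}

{0, 1, 2, 4, 5}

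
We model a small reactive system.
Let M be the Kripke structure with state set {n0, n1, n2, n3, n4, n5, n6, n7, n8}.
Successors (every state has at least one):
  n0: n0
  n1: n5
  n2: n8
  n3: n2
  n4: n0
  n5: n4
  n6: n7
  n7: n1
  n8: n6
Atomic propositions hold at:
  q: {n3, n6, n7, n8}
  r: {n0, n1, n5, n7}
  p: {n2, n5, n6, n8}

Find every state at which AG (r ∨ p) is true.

{n0}

Sat(r ∨ p) = {n0, n1, n2, n5, n6, n7, n8}
AG (r ∨ p): greatest fixpoint, start Z0 = {n0, n1, n2, n5, n6, n7, n8}, keep only states in Sat with every successor in Z. Z1 = {n0, n1, n2, n6, n7, n8}; Z2 = {n0, n2, n6, n7, n8}; Z3 = {n0, n2, n6, n8}; Z4 = {n0, n2, n8}; Z5 = {n0, n2}; Z6 = {n0}; fixed.
Sat(AG (r ∨ p)) = {n0}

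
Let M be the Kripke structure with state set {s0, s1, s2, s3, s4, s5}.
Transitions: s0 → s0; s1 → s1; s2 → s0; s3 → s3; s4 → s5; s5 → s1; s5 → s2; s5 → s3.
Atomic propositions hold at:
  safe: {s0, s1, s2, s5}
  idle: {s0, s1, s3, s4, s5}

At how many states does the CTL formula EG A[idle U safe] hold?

5

A[idle U safe]: least fixpoint, start Z0 = Sat(safe) = {s0, s1, s2, s5}, add states in Sat(idle) with every successor in Z. Z1 = {s0, s1, s2, s4, s5}; fixed.
Sat(A[idle U safe]) = {s0, s1, s2, s4, s5}
EG A[idle U safe]: greatest fixpoint, start Z0 = {s0, s1, s2, s4, s5}, keep only states in Sat with some successor in Z. Already a fixed point.
Sat(EG A[idle U safe]) = {s0, s1, s2, s4, s5}
|Sat(EG A[idle U safe])| = |{s0, s1, s2, s4, s5}| = 5.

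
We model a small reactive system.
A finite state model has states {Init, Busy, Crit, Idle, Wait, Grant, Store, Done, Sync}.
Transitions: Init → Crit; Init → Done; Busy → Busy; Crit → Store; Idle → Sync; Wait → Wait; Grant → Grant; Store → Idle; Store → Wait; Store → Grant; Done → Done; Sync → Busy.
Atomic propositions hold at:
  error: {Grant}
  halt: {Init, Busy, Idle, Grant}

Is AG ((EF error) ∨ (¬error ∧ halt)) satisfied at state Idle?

EF error: least fixpoint, start Z0 = {Grant}, add states with some successor in Z. Z1 = {Grant, Store}; Z2 = {Crit, Grant, Store}; Z3 = {Init, Crit, Grant, Store}; fixed.
Sat(EF error) = {Init, Crit, Grant, Store}
Sat(¬error) = {Init, Busy, Crit, Idle, Wait, Store, Done, Sync}
Sat(¬error ∧ halt) = {Init, Busy, Idle}
Sat((EF error) ∨ (¬error ∧ halt)) = {Init, Busy, Crit, Idle, Grant, Store}
AG ((EF error) ∨ (¬error ∧ halt)): greatest fixpoint, start Z0 = {Init, Busy, Crit, Idle, Grant, Store}, keep only states in Sat with every successor in Z. Z1 = {Busy, Crit, Grant}; Z2 = {Busy, Grant}; fixed.
Sat(AG ((EF error) ∨ (¬error ∧ halt))) = {Busy, Grant}
Idle ∉ Sat(AG ((EF error) ∨ (¬error ∧ halt))) = {Busy, Grant}, so the formula does not hold at Idle.

No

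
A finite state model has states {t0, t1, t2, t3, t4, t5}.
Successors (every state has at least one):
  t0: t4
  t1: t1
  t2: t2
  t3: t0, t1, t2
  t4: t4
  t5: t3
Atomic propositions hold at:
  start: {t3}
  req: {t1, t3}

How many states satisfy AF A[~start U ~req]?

4

Sat(~start) = {t0, t1, t2, t4, t5}
Sat(~req) = {t0, t2, t4, t5}
A[~start U ~req]: least fixpoint, start Z0 = Sat(~req) = {t0, t2, t4, t5}, add states in Sat(~start) with every successor in Z. Already a fixed point.
Sat(A[~start U ~req]) = {t0, t2, t4, t5}
AF A[~start U ~req]: least fixpoint, start Z0 = {t0, t2, t4, t5}, add states with every successor in Z. Already a fixed point.
Sat(AF A[~start U ~req]) = {t0, t2, t4, t5}
|Sat(AF A[~start U ~req])| = |{t0, t2, t4, t5}| = 4.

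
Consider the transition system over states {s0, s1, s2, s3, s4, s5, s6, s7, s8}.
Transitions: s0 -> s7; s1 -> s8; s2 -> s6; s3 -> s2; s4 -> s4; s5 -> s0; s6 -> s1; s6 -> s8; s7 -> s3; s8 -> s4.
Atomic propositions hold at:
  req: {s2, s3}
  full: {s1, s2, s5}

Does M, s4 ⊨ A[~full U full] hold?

No

Sat(~full) = {s0, s3, s4, s6, s7, s8}
A[~full U full]: least fixpoint, start Z0 = Sat(full) = {s1, s2, s5}, add states in Sat(~full) with every successor in Z. Z1 = {s1, s2, s3, s5}; Z2 = {s1, s2, s3, s5, s7}; Z3 = {s0, s1, s2, s3, s5, s7}; fixed.
Sat(A[~full U full]) = {s0, s1, s2, s3, s5, s7}
s4 ∉ Sat(A[~full U full]) = {s0, s1, s2, s3, s5, s7}, so the formula does not hold at s4.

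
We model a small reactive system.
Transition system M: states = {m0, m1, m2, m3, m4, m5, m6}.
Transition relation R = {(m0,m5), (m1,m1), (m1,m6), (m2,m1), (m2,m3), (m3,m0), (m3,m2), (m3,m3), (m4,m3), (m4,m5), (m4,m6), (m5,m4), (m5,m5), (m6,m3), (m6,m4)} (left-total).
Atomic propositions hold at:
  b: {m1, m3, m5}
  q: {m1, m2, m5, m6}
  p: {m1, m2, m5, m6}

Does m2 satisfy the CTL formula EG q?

Yes

EG q: greatest fixpoint, start Z0 = {m1, m2, m5, m6}, keep only states in Sat with some successor in Z. Z1 = {m1, m2, m5}; fixed.
Sat(EG q) = {m1, m2, m5}
m2 ∈ Sat(EG q) = {m1, m2, m5}, so the formula holds at m2.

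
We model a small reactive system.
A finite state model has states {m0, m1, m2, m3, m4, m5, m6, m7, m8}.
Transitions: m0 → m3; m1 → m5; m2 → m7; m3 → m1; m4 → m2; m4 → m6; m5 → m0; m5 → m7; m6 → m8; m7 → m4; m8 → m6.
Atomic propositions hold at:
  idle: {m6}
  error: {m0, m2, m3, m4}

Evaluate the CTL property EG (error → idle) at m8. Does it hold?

Sat(error → idle) = {m1, m5, m6, m7, m8}
EG (error → idle): greatest fixpoint, start Z0 = {m1, m5, m6, m7, m8}, keep only states in Sat with some successor in Z. Z1 = {m1, m5, m6, m8}; Z2 = {m1, m6, m8}; Z3 = {m6, m8}; fixed.
Sat(EG (error → idle)) = {m6, m8}
m8 ∈ Sat(EG (error → idle)) = {m6, m8}, so the formula holds at m8.

Yes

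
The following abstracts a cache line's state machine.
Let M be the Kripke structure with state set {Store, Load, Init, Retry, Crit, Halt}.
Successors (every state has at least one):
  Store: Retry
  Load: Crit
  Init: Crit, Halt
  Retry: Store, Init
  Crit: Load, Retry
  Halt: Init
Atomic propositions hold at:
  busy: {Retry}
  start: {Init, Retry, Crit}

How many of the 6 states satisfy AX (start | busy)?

Sat(start | busy) = {Init, Retry, Crit}
Sat(AX (start | busy)) = {s : every successor in {Init, Retry, Crit}} = {Store, Load, Halt}
|Sat(AX (start | busy))| = |{Store, Load, Halt}| = 3.

3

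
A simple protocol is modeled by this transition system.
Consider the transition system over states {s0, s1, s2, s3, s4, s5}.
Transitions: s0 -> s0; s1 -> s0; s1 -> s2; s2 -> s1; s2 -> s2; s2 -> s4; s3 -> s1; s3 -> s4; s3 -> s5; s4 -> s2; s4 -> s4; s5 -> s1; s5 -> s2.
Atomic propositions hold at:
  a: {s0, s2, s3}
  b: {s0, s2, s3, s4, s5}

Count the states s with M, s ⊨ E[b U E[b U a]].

5

E[b U a]: least fixpoint, start Z0 = Sat(a) = {s0, s2, s3}, add states in Sat(b) with some successor in Z. Z1 = {s0, s2, s3, s4, s5}; fixed.
Sat(E[b U a]) = {s0, s2, s3, s4, s5}
E[b U E[b U a]]: least fixpoint, start Z0 = Sat(E[b U a]) = {s0, s2, s3, s4, s5}, add states in Sat(b) with some successor in Z. Already a fixed point.
Sat(E[b U E[b U a]]) = {s0, s2, s3, s4, s5}
|Sat(E[b U E[b U a]])| = |{s0, s2, s3, s4, s5}| = 5.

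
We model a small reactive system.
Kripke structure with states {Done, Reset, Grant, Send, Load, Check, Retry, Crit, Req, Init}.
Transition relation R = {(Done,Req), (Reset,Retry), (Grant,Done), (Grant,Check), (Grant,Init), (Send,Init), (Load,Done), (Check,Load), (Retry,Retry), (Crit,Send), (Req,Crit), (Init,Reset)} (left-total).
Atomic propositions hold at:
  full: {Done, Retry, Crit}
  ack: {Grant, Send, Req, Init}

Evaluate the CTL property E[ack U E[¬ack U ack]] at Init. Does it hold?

Yes

Sat(¬ack) = {Done, Reset, Load, Check, Retry, Crit}
E[¬ack U ack]: least fixpoint, start Z0 = Sat(ack) = {Grant, Send, Req, Init}, add states in Sat(¬ack) with some successor in Z. Z1 = {Done, Grant, Send, Crit, Req, Init}; Z2 = {Done, Grant, Send, Load, Crit, Req, Init}; Z3 = {Done, Grant, Send, Load, Check, Crit, Req, Init}; fixed.
Sat(E[¬ack U ack]) = {Done, Grant, Send, Load, Check, Crit, Req, Init}
E[ack U E[¬ack U ack]]: least fixpoint, start Z0 = Sat(E[¬ack U ack]) = {Done, Grant, Send, Load, Check, Crit, Req, Init}, add states in Sat(ack) with some successor in Z. Already a fixed point.
Sat(E[ack U E[¬ack U ack]]) = {Done, Grant, Send, Load, Check, Crit, Req, Init}
Init ∈ Sat(E[ack U E[¬ack U ack]]) = {Done, Grant, Send, Load, Check, Crit, Req, Init}, so the formula holds at Init.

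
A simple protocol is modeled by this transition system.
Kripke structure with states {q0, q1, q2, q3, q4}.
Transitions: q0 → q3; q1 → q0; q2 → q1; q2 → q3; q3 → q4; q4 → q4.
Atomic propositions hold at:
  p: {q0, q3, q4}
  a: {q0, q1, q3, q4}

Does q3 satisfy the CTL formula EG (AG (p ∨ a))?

Sat(p ∨ a) = {q0, q1, q3, q4}
AG (p ∨ a): greatest fixpoint, start Z0 = {q0, q1, q3, q4}, keep only states in Sat with every successor in Z. Already a fixed point.
Sat(AG (p ∨ a)) = {q0, q1, q3, q4}
EG (AG (p ∨ a)): greatest fixpoint, start Z0 = {q0, q1, q3, q4}, keep only states in Sat with some successor in Z. Already a fixed point.
Sat(EG (AG (p ∨ a))) = {q0, q1, q3, q4}
q3 ∈ Sat(EG (AG (p ∨ a))) = {q0, q1, q3, q4}, so the formula holds at q3.

Yes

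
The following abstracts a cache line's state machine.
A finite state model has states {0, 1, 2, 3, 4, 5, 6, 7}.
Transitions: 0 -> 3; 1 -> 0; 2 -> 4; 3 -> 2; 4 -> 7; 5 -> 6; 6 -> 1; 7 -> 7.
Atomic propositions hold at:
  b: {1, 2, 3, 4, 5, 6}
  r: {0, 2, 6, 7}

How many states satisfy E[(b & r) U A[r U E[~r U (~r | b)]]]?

Sat(b & r) = {2, 6}
Sat(~r) = {1, 3, 4, 5}
Sat(~r | b) = {1, 2, 3, 4, 5, 6}
E[~r U (~r | b)]: least fixpoint, start Z0 = Sat((~r | b)) = {1, 2, 3, 4, 5, 6}, add states in Sat(~r) with some successor in Z. Already a fixed point.
Sat(E[~r U (~r | b)]) = {1, 2, 3, 4, 5, 6}
A[r U E[~r U (~r | b)]]: least fixpoint, start Z0 = Sat(E[~r U (~r | b)]) = {1, 2, 3, 4, 5, 6}, add states in Sat(r) with every successor in Z. Z1 = {0, 1, 2, 3, 4, 5, 6}; fixed.
Sat(A[r U E[~r U (~r | b)]]) = {0, 1, 2, 3, 4, 5, 6}
E[(b & r) U A[r U E[~r U (~r | b)]]]: least fixpoint, start Z0 = Sat(A[r U E[~r U (~r | b)]]) = {0, 1, 2, 3, 4, 5, 6}, add states in Sat(b & r) with some successor in Z. Already a fixed point.
Sat(E[(b & r) U A[r U E[~r U (~r | b)]]]) = {0, 1, 2, 3, 4, 5, 6}
|Sat(E[(b & r) U A[r U E[~r U (~r | b)]]])| = |{0, 1, 2, 3, 4, 5, 6}| = 7.

7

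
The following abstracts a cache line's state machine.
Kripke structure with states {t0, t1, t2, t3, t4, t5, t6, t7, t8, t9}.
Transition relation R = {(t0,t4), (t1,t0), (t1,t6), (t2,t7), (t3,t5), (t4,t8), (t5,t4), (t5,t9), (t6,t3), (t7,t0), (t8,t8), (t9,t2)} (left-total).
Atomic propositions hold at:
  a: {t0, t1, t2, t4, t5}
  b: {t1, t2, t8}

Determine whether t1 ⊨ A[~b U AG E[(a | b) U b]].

No

Sat(~b) = {t0, t3, t4, t5, t6, t7, t9}
Sat(a | b) = {t0, t1, t2, t4, t5, t8}
E[(a | b) U b]: least fixpoint, start Z0 = Sat(b) = {t1, t2, t8}, add states in Sat(a | b) with some successor in Z. Z1 = {t1, t2, t4, t8}; Z2 = {t0, t1, t2, t4, t5, t8}; fixed.
Sat(E[(a | b) U b]) = {t0, t1, t2, t4, t5, t8}
AG E[(a | b) U b]: greatest fixpoint, start Z0 = {t0, t1, t2, t4, t5, t8}, keep only states in Sat with every successor in Z. Z1 = {t0, t4, t8}; fixed.
Sat(AG E[(a | b) U b]) = {t0, t4, t8}
A[~b U AG E[(a | b) U b]]: least fixpoint, start Z0 = Sat(AG E[(a | b) U b]) = {t0, t4, t8}, add states in Sat(~b) with every successor in Z. Z1 = {t0, t4, t7, t8}; fixed.
Sat(A[~b U AG E[(a | b) U b]]) = {t0, t4, t7, t8}
t1 ∉ Sat(A[~b U AG E[(a | b) U b]]) = {t0, t4, t7, t8}, so the formula does not hold at t1.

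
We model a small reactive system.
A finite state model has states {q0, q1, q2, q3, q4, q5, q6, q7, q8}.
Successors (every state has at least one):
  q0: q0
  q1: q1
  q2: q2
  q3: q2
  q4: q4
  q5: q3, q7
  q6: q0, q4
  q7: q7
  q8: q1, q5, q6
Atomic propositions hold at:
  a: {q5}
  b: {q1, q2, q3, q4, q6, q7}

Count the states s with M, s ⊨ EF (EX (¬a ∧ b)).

Sat(¬a) = {q0, q1, q2, q3, q4, q6, q7, q8}
Sat(¬a ∧ b) = {q1, q2, q3, q4, q6, q7}
Sat(EX (¬a ∧ b)) = {s : some successor in {q1, q2, q3, q4, q6, q7}} = {q1, q2, q3, q4, q5, q6, q7, q8}
EF (EX (¬a ∧ b)): least fixpoint, start Z0 = {q1, q2, q3, q4, q5, q6, q7, q8}, add states with some successor in Z. Already a fixed point.
Sat(EF (EX (¬a ∧ b))) = {q1, q2, q3, q4, q5, q6, q7, q8}
|Sat(EF (EX (¬a ∧ b)))| = |{q1, q2, q3, q4, q5, q6, q7, q8}| = 8.

8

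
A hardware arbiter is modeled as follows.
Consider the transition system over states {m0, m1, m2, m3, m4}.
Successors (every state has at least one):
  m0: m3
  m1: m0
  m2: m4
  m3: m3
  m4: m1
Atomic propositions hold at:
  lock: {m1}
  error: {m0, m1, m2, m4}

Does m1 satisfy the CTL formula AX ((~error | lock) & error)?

Sat(~error) = {m3}
Sat(~error | lock) = {m1, m3}
Sat((~error | lock) & error) = {m1}
Sat(AX ((~error | lock) & error)) = {s : every successor in {m1}} = {m4}
m1 ∉ Sat(AX ((~error | lock) & error)) = {m4}, so the formula does not hold at m1.

No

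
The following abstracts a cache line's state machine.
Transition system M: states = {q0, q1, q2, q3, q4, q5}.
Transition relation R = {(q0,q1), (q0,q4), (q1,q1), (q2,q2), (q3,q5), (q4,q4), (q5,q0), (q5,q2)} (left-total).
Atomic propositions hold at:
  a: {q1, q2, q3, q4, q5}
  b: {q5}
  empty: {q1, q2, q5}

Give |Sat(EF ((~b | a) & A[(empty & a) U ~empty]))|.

Sat(~b) = {q0, q1, q2, q3, q4}
Sat(~b | a) = {q0, q1, q2, q3, q4, q5}
Sat(empty & a) = {q1, q2, q5}
Sat(~empty) = {q0, q3, q4}
A[(empty & a) U ~empty]: least fixpoint, start Z0 = Sat(~empty) = {q0, q3, q4}, add states in Sat(empty & a) with every successor in Z. Already a fixed point.
Sat(A[(empty & a) U ~empty]) = {q0, q3, q4}
Sat((~b | a) & A[(empty & a) U ~empty]) = {q0, q3, q4}
EF ((~b | a) & A[(empty & a) U ~empty]): least fixpoint, start Z0 = {q0, q3, q4}, add states with some successor in Z. Z1 = {q0, q3, q4, q5}; fixed.
Sat(EF ((~b | a) & A[(empty & a) U ~empty])) = {q0, q3, q4, q5}
|Sat(EF ((~b | a) & A[(empty & a) U ~empty]))| = |{q0, q3, q4, q5}| = 4.

4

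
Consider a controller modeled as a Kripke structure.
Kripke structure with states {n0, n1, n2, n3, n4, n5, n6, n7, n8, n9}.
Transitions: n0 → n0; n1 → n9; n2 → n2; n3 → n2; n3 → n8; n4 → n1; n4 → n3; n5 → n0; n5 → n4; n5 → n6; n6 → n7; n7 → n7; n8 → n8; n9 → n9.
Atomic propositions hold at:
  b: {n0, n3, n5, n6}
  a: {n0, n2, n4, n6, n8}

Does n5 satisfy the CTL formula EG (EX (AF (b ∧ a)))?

Yes

Sat(b ∧ a) = {n0, n6}
AF (b ∧ a): least fixpoint, start Z0 = {n0, n6}, add states with every successor in Z. Already a fixed point.
Sat(AF (b ∧ a)) = {n0, n6}
Sat(EX (AF (b ∧ a))) = {s : some successor in {n0, n6}} = {n0, n5}
EG (EX (AF (b ∧ a))): greatest fixpoint, start Z0 = {n0, n5}, keep only states in Sat with some successor in Z. Already a fixed point.
Sat(EG (EX (AF (b ∧ a)))) = {n0, n5}
n5 ∈ Sat(EG (EX (AF (b ∧ a)))) = {n0, n5}, so the formula holds at n5.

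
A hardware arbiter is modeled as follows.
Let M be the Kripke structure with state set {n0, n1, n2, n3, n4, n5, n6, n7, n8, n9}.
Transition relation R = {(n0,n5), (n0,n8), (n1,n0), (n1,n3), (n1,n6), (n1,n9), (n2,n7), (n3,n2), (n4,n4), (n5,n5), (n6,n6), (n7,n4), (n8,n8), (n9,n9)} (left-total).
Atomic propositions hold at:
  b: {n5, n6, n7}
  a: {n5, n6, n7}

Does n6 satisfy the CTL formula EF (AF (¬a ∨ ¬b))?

Sat(¬a) = {n0, n1, n2, n3, n4, n8, n9}
Sat(¬b) = {n0, n1, n2, n3, n4, n8, n9}
Sat(¬a ∨ ¬b) = {n0, n1, n2, n3, n4, n8, n9}
AF (¬a ∨ ¬b): least fixpoint, start Z0 = {n0, n1, n2, n3, n4, n8, n9}, add states with every successor in Z. Z1 = {n0, n1, n2, n3, n4, n7, n8, n9}; fixed.
Sat(AF (¬a ∨ ¬b)) = {n0, n1, n2, n3, n4, n7, n8, n9}
EF (AF (¬a ∨ ¬b)): least fixpoint, start Z0 = {n0, n1, n2, n3, n4, n7, n8, n9}, add states with some successor in Z. Already a fixed point.
Sat(EF (AF (¬a ∨ ¬b))) = {n0, n1, n2, n3, n4, n7, n8, n9}
n6 ∉ Sat(EF (AF (¬a ∨ ¬b))) = {n0, n1, n2, n3, n4, n7, n8, n9}, so the formula does not hold at n6.

No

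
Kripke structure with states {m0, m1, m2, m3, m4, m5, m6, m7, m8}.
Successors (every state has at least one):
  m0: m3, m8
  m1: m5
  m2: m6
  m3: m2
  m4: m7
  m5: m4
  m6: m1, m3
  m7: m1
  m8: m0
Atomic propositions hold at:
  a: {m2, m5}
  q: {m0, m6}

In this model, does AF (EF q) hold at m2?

Yes

EF q: least fixpoint, start Z0 = {m0, m6}, add states with some successor in Z. Z1 = {m0, m2, m6, m8}; Z2 = {m0, m2, m3, m6, m8}; fixed.
Sat(EF q) = {m0, m2, m3, m6, m8}
AF (EF q): least fixpoint, start Z0 = {m0, m2, m3, m6, m8}, add states with every successor in Z. Already a fixed point.
Sat(AF (EF q)) = {m0, m2, m3, m6, m8}
m2 ∈ Sat(AF (EF q)) = {m0, m2, m3, m6, m8}, so the formula holds at m2.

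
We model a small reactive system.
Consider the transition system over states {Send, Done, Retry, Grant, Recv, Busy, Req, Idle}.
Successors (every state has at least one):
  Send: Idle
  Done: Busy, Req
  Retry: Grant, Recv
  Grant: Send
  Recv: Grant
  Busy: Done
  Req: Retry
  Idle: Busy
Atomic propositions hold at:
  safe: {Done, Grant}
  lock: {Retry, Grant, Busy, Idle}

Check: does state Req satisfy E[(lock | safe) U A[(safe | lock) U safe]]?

Sat(lock | safe) = {Done, Retry, Grant, Busy, Idle}
Sat(safe | lock) = {Done, Retry, Grant, Busy, Idle}
A[(safe | lock) U safe]: least fixpoint, start Z0 = Sat(safe) = {Done, Grant}, add states in Sat(safe | lock) with every successor in Z. Z1 = {Done, Grant, Busy}; Z2 = {Done, Grant, Busy, Idle}; fixed.
Sat(A[(safe | lock) U safe]) = {Done, Grant, Busy, Idle}
E[(lock | safe) U A[(safe | lock) U safe]]: least fixpoint, start Z0 = Sat(A[(safe | lock) U safe]) = {Done, Grant, Busy, Idle}, add states in Sat(lock | safe) with some successor in Z. Z1 = {Done, Retry, Grant, Busy, Idle}; fixed.
Sat(E[(lock | safe) U A[(safe | lock) U safe]]) = {Done, Retry, Grant, Busy, Idle}
Req ∉ Sat(E[(lock | safe) U A[(safe | lock) U safe]]) = {Done, Retry, Grant, Busy, Idle}, so the formula does not hold at Req.

No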